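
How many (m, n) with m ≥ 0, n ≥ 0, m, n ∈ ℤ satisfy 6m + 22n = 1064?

16

gcd(22, 6) = 2.
By Bézout, 6·(4) + 22·(-1) = 2.
One solution: (5, 47).
General: m = 5 + 11t, n = 47 - 3t.
m ≥ 0 ⇒ t ≥ 0; n ≥ 0 ⇒ t ≤ 15. So t ∈ [0, 15]: 16 solutions.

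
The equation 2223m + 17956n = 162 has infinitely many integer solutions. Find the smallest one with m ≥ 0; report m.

gcd(17956, 2223) = 1  (17956 = 8×2223 + 172, 2223 = 12×172 + 159, 172 = 1×159 + 13, 159 = 12×13 + 3, 13 = 4×3 + 1, 3 = 3×1).
1 divides 162, so solutions exist.
Back-substituting, 2223×(-5533) + 17956×(685) = 1.
Scale by 162/1 = 162: (m₀, n₀) = (-896346, 110970).
General solution: m = -896346 + 17956t, n = 110970 - 2223t for integer t.
m ≥ 0: smallest is -896346 mod 17956 = 1454 (at t = 50), with n = -180.

1454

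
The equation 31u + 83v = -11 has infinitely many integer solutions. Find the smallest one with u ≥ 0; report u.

5

gcd(83, 31):
  83 = 2*31 + 21
  31 = 1*21 + 10
  21 = 2*10 + 1
  10 = 10*1
so gcd(83, 31) = 1.
1 divides -11, so solutions exist.
Back-substitute for Bézout coefficients:
  1 = 21 - 2*10
  ... = 31*(-8) + 83*(3)
Scale by -11/1 = -11: (u₀, v₀) = (88, -33).
General solution: u = 88 + 83t, v = -33 - 31t for integer t.
u ≥ 0: smallest is 88 mod 83 = 5 (at t = -1), with v = -2.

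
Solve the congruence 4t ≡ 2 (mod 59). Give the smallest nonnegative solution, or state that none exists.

gcd(59, 4) = 1  (59 = 14*4 + 3, 4 = 1*3 + 1, 3 = 3*1).
1 divides 2, so solutions exist.
Back-substituting, 4*(15) + 59*(-1) = 1.
So 4*(15) ≡ 1 (mod 59); multiply by 2: t ≡ 30 (mod 59).
Smallest nonnegative: t = 30 mod 59 = 30.

30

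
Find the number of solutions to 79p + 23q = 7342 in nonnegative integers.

4

gcd(79, 23):
  79 = 3×23 + 10
  23 = 2×10 + 3
  10 = 3×3 + 1
  3 = 3×1
so gcd(79, 23) = 1.
Back-substitute for Bézout coefficients:
  1 = 10 - 3×3
  ... = 79×(7) + 23×(-24)
Scale by 7342: one solution is (51394, -176208). Reduce p mod 23: (12, 278).
General: p = 12 + 23t, q = 278 - 79t.
p ≥ 0 ⇒ t ≥ 0; q ≥ 0 ⇒ t ≤ 3. So t ∈ [0, 3]: 4 solutions.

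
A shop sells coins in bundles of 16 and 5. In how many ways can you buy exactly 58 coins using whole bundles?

1

Need nonnegative integers with 16j + 5k = 58.
gcd(16, 5) = 1, and 16·(1) + 5·(-3) = 1.
So (j₀, k₀) = (58, -174); general j = 58 + 5t, k = -174 - 16t.
j ≥ 0 ⇒ t ≥ -11; k ≥ 0 ⇒ t ≤ -11. That's 1 value of t.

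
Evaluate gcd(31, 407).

gcd(407, 31) = 1  (407 = 13*31 + 4, 31 = 7*4 + 3, 4 = 1*3 + 1, 3 = 3*1).

1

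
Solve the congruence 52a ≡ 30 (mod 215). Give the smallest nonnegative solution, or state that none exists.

gcd(215, 52) = 1.
1 divides 30, so solutions exist.
By Bézout, 52×(-62) + 215×(15) = 1.
So 52×(-62) ≡ 1 (mod 215); multiply by 30: a ≡ -1860 (mod 215).
Smallest nonnegative: a = -1860 mod 215 = 75.

75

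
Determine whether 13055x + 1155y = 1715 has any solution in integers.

gcd(13055, 1155) = 35  (13055 = 11·1155 + 350, 1155 = 3·350 + 105, 350 = 3·105 + 35, 105 = 3·35).
35 divides 1715, so integer solutions exist.

yes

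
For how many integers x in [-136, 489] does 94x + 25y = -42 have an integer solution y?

gcd(94, 25) = 1  (94 = 3*25 + 19, 25 = 1*19 + 6, 19 = 3*6 + 1, 6 = 6*1).
Back-substituting, 94*(4) + 25*(-15) = 1.
Scale by -42: particular solution (-168, 630); reduce x mod 25: (7, -28).
General solution: x = 7 + 25t, y = -28 - 94t for integer t.
-136 ≤ 7 + 25t ≤ 489 gives t ∈ [-5, 19], which is 25 values.

25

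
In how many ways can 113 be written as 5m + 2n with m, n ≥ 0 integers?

gcd(5, 2) = 1.
By Bézout, 5×(1) + 2×(-2) = 1.
One solution: (1, 54).
General: m = 1 + 2t, n = 54 - 5t.
m ≥ 0 ⇒ t ≥ 0; n ≥ 0 ⇒ t ≤ 10. So t ∈ [0, 10]: 11 solutions.

11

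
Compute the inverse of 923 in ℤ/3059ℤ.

2078

gcd(3059, 923):
  3059 = 3·923 + 290
  923 = 3·290 + 53
  290 = 5·53 + 25
  53 = 2·25 + 3
  25 = 8·3 + 1
  3 = 3·1
so gcd(3059, 923) = 1.
Back-substitute for Bézout coefficients:
  1 = 25 - 8·3
  ... = 923·(-981) + 3059·(296)
So 923·-981 ≡ 1 (mod 3059), and -981 mod 3059 = 2078.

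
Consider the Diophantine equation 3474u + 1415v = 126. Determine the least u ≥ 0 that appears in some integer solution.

154

gcd(3474, 1415):
  3474 = 2·1415 + 644
  1415 = 2·644 + 127
  644 = 5·127 + 9
  127 = 14·9 + 1
  9 = 9·1
so gcd(3474, 1415) = 1.
1 divides 126, so solutions exist.
Back-substitute for Bézout coefficients:
  1 = 127 - 14·9
  ... = 3474·(-156) + 1415·(383)
Scale by 126/1 = 126: (u₀, v₀) = (-19656, 48258).
General solution: u = -19656 + 1415t, v = 48258 - 3474t for integer t.
u ≥ 0: smallest is -19656 mod 1415 = 154 (at t = 14), with v = -378.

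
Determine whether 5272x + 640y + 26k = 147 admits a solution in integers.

no

gcd(5272, 640):
  5272 = 8·640 + 152
  640 = 4·152 + 32
  152 = 4·32 + 24
  32 = 1·24 + 8
  24 = 3·8
so gcd(5272, 640) = 8.
gcd(8, 26) = 2.
2 does not divide 147 (remainder 1), so no integer solutions.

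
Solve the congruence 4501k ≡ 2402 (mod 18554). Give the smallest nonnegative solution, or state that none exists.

gcd(18554, 4501):
  18554 = 4·4501 + 550
  4501 = 8·550 + 101
  550 = 5·101 + 45
  101 = 2·45 + 11
  45 = 4·11 + 1
  11 = 11·1
so gcd(18554, 4501) = 1.
1 divides 2402, so solutions exist.
Back-substitute for Bézout coefficients:
  1 = 45 - 4·11
  ... = 4501·(-1653) + 18554·(401)
So 4501·(-1653) ≡ 1 (mod 18554); multiply by 2402: k ≡ -3970506 (mod 18554).
Smallest nonnegative: k = -3970506 mod 18554 = 50.

50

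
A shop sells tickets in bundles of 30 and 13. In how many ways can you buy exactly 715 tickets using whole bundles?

2

Need nonnegative integers with 30j + 13k = 715.
gcd(30, 13) = 1, and 30·(-3) + 13·(7) = 1.
So (j₀, k₀) = (-2145, 5005); general j = -2145 + 13t, k = 5005 - 30t.
j ≥ 0 ⇒ t ≥ 165; k ≥ 0 ⇒ t ≤ 166. That's 2 values of t.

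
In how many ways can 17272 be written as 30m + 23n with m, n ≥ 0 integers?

25

gcd(30, 23) = 1  (30 = 1·23 + 7, 23 = 3·7 + 2, 7 = 3·2 + 1, 2 = 2·1).
Back-substituting, 30·(10) + 23·(-13) = 1.
Scale by 17272: one solution is (172720, -224536). Reduce m mod 23: (13, 734).
General: m = 13 + 23t, n = 734 - 30t.
m ≥ 0 ⇒ t ≥ 0; n ≥ 0 ⇒ t ≤ 24. So t ∈ [0, 24]: 25 solutions.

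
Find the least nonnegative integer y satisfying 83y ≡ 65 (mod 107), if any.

gcd(107, 83) = 1  (107 = 1×83 + 24, 83 = 3×24 + 11, 24 = 2×11 + 2, 11 = 5×2 + 1, 2 = 2×1).
1 divides 65, so solutions exist.
Back-substituting, 83×(49) + 107×(-38) = 1.
So 83×(49) ≡ 1 (mod 107); multiply by 65: y ≡ 3185 (mod 107).
Smallest nonnegative: y = 3185 mod 107 = 82.

82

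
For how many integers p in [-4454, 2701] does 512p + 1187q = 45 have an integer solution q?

gcd(1187, 512) = 1  (1187 = 2*512 + 163, 512 = 3*163 + 23, 163 = 7*23 + 2, 23 = 11*2 + 1, 2 = 2*1).
Back-substituting, 512*(568) + 1187*(-245) = 1.
Scale by 45: particular solution (25560, -11025); reduce p mod 1187: (633, -273).
General solution: p = 633 + 1187t, q = -273 - 512t for integer t.
-4454 ≤ 633 + 1187t ≤ 2701 gives t ∈ [-4, 1], which is 6 values.

6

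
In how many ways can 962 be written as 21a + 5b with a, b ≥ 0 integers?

9

gcd(21, 5) = 1  (21 = 4*5 + 1, 5 = 5*1).
Back-substituting, 21*(1) + 5*(-4) = 1.
Scale by 962: one solution is (962, -3848). Reduce a mod 5: (2, 184).
General: a = 2 + 5t, b = 184 - 21t.
a ≥ 0 ⇒ t ≥ 0; b ≥ 0 ⇒ t ≤ 8. So t ∈ [0, 8]: 9 solutions.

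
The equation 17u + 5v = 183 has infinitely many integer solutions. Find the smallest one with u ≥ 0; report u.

gcd(17, 5):
  17 = 3·5 + 2
  5 = 2·2 + 1
  2 = 2·1
so gcd(17, 5) = 1.
1 divides 183, so solutions exist.
Back-substitute for Bézout coefficients:
  1 = 5 - 2·2
  ... = 17·(-2) + 5·(7)
Scale by 183/1 = 183: (u₀, v₀) = (-366, 1281).
General solution: u = -366 + 5t, v = 1281 - 17t for integer t.
u ≥ 0: smallest is -366 mod 5 = 4 (at t = 74), with v = 23.

4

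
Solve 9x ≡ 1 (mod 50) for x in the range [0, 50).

39

gcd(50, 9) = 1  (50 = 5·9 + 5, 9 = 1·5 + 4, 5 = 1·4 + 1, 4 = 4·1).
Back-substituting, 9·(-11) + 50·(2) = 1.
So 9·-11 ≡ 1 (mod 50), and -11 mod 50 = 39.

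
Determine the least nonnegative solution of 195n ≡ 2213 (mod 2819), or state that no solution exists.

gcd(2819, 195) = 1  (2819 = 14*195 + 89, 195 = 2*89 + 17, 89 = 5*17 + 4, 17 = 4*4 + 1, 4 = 4*1).
1 divides 2213, so solutions exist.
Back-substituting, 195*(665) + 2819*(-46) = 1.
So 195*(665) ≡ 1 (mod 2819); multiply by 2213: n ≡ 1471645 (mod 2819).
Smallest nonnegative: n = 1471645 mod 2819 = 127.

127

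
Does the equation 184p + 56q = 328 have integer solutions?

gcd(184, 56) = 8.
8 divides 328, so integer solutions exist.

yes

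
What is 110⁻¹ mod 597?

38

gcd(597, 110) = 1.
By Bézout, 110·(38) + 597·(-7) = 1.
So 110·38 ≡ 1 (mod 597), and 38 mod 597 = 38.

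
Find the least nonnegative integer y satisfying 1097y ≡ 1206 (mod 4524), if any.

4422

gcd(4524, 1097) = 1.
1 divides 1206, so solutions exist.
By Bézout, 1097×(-499) + 4524×(121) = 1.
So 1097×(-499) ≡ 1 (mod 4524); multiply by 1206: y ≡ -601794 (mod 4524).
Smallest nonnegative: y = -601794 mod 4524 = 4422.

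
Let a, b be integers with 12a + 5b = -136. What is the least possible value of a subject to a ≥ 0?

gcd(12, 5):
  12 = 2*5 + 2
  5 = 2*2 + 1
  2 = 2*1
so gcd(12, 5) = 1.
1 divides -136, so solutions exist.
Back-substitute for Bézout coefficients:
  1 = 5 - 2*2
  ... = 12*(-2) + 5*(5)
Scale by -136/1 = -136: (a₀, b₀) = (272, -680).
General solution: a = 272 + 5t, b = -680 - 12t for integer t.
a ≥ 0: smallest is 272 mod 5 = 2 (at t = -54), with b = -32.

2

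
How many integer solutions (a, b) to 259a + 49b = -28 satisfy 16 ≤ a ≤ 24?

gcd(259, 49) = 7.
By Bézout, 259*(-3) + 49*(16) = 7.
Particular solution: (5, -27).
General solution: a = 5 + 7t, b = -27 - 37t for integer t.
16 ≤ 5 + 7t ≤ 24 gives t ∈ [2, 2], which is 1 value.

1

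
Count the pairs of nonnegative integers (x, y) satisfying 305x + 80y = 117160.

24

gcd(305, 80) = 5  (305 = 3×80 + 65, 80 = 1×65 + 15, 65 = 4×15 + 5, 15 = 3×5).
Back-substituting, 305×(5) + 80×(-19) = 5.
Scale by 23432: one solution is (117160, -445208). Reduce x mod 16: (8, 1434).
General: x = 8 + 16t, y = 1434 - 61t.
x ≥ 0 ⇒ t ≥ 0; y ≥ 0 ⇒ t ≤ 23. So t ∈ [0, 23]: 24 solutions.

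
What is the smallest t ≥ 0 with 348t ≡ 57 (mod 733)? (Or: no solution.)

gcd(733, 348) = 1.
1 divides 57, so solutions exist.
By Bézout, 348*(99) + 733*(-47) = 1.
So 348*(99) ≡ 1 (mod 733); multiply by 57: t ≡ 5643 (mod 733).
Smallest nonnegative: t = 5643 mod 733 = 512.

512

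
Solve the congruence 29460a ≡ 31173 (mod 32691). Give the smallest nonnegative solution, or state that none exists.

gcd(32691, 29460) = 3.
3 divides 31173, so solutions exist.
By Bézout, 29460·(-2145) + 32691·(1933) = 3.
So 29460·(-2145) ≡ 3 (mod 32691); multiply by 10391: a ≡ -22288695 (mod 10897).
Smallest nonnegative: a = -22288695 mod 10897 = 6567.

6567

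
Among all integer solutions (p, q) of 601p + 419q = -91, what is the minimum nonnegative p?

gcd(601, 419) = 1  (601 = 1×419 + 182, 419 = 2×182 + 55, 182 = 3×55 + 17, 55 = 3×17 + 4, 17 = 4×4 + 1, 4 = 4×1).
1 divides -91, so solutions exist.
Back-substituting, 601×(99) + 419×(-142) = 1.
Scale by -91/1 = -91: (p₀, q₀) = (-9009, 12922).
General solution: p = -9009 + 419t, q = 12922 - 601t for integer t.
p ≥ 0: smallest is -9009 mod 419 = 209 (at t = 22), with q = -300.

209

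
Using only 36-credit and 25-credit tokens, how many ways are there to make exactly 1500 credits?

2

Need nonnegative integers with 36j + 25k = 1500.
gcd(36, 25) = 1, and 36·(-9) + 25·(13) = 1.
So (j₀, k₀) = (-13500, 19500); general j = -13500 + 25t, k = 19500 - 36t.
j ≥ 0 ⇒ t ≥ 540; k ≥ 0 ⇒ t ≤ 541. That's 2 values of t.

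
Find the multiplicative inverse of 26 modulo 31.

6

gcd(31, 26):
  31 = 1*26 + 5
  26 = 5*5 + 1
  5 = 5*1
so gcd(31, 26) = 1.
Back-substitute for Bézout coefficients:
  1 = 26 - 5*5
  ... = 26*(6) + 31*(-5)
So 26*6 ≡ 1 (mod 31), and 6 mod 31 = 6.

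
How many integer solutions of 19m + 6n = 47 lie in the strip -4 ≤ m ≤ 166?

gcd(19, 6):
  19 = 3*6 + 1
  6 = 6*1
so gcd(19, 6) = 1.
Back-substitute for Bézout coefficients:
  1 = 19 - 3*6
  ... = 19*(1) + 6*(-3)
Scale by 47: particular solution (47, -141); reduce m mod 6: (5, -8).
General solution: m = 5 + 6t, n = -8 - 19t for integer t.
-4 ≤ 5 + 6t ≤ 166 gives t ∈ [-1, 26], which is 28 values.

28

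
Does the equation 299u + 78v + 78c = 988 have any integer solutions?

gcd(299, 78) = 13  (299 = 3*78 + 65, 78 = 1*65 + 13, 65 = 5*13).
gcd(13, 78) = 13.
13 divides 988, so integer solutions exist.

yes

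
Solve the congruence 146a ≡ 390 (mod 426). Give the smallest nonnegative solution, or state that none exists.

204

gcd(426, 146) = 2  (426 = 2·146 + 134, 146 = 1·134 + 12, 134 = 11·12 + 2, 12 = 6·2).
2 divides 390, so solutions exist.
Back-substituting, 146·(-35) + 426·(12) = 2.
So 146·(-35) ≡ 2 (mod 426); multiply by 195: a ≡ -6825 (mod 213).
Smallest nonnegative: a = -6825 mod 213 = 204.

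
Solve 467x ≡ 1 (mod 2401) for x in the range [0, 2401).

gcd(2401, 467):
  2401 = 5×467 + 66
  467 = 7×66 + 5
  66 = 13×5 + 1
  5 = 5×1
so gcd(2401, 467) = 1.
Back-substitute for Bézout coefficients:
  1 = 66 - 13×5
  ... = 467×(-473) + 2401×(92)
So 467×-473 ≡ 1 (mod 2401), and -473 mod 2401 = 1928.

1928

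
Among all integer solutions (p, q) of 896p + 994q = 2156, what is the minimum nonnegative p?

49

gcd(994, 896):
  994 = 1·896 + 98
  896 = 9·98 + 14
  98 = 7·14
so gcd(994, 896) = 14.
14 divides 2156, so solutions exist.
Back-substitute for Bézout coefficients:
  14 = 896 - 9·98
  ... = 896·(10) + 994·(-9)
Scale by 2156/14 = 154: (p₀, q₀) = (1540, -1386).
General solution: p = 1540 + 71t, q = -1386 - 64t for integer t.
p ≥ 0: smallest is 1540 mod 71 = 49 (at t = -21), with q = -42.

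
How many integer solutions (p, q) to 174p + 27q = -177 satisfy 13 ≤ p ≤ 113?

11

gcd(174, 27):
  174 = 6*27 + 12
  27 = 2*12 + 3
  12 = 4*3
so gcd(174, 27) = 3.
Back-substitute for Bézout coefficients:
  3 = 27 - 2*12
  ... = 174*(-2) + 27*(13)
Scale by -59: particular solution (118, -767); reduce p mod 9: (1, -13).
General solution: p = 1 + 9t, q = -13 - 58t for integer t.
13 ≤ 1 + 9t ≤ 113 gives t ∈ [2, 12], which is 11 values.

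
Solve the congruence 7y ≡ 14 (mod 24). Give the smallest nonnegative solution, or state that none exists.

gcd(24, 7) = 1.
1 divides 14, so solutions exist.
By Bézout, 7×(7) + 24×(-2) = 1.
So 7×(7) ≡ 1 (mod 24); multiply by 14: y ≡ 98 (mod 24).
Smallest nonnegative: y = 98 mod 24 = 2.

2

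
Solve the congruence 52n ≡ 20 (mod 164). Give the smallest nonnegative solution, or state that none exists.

13

gcd(164, 52) = 4.
4 divides 20, so solutions exist.
By Bézout, 52×(19) + 164×(-6) = 4.
So 52×(19) ≡ 4 (mod 164); multiply by 5: n ≡ 95 (mod 41).
Smallest nonnegative: n = 95 mod 41 = 13.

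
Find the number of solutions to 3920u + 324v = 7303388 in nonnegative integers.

gcd(3920, 324):
  3920 = 12×324 + 32
  324 = 10×32 + 4
  32 = 8×4
so gcd(3920, 324) = 4.
Back-substitute for Bézout coefficients:
  4 = 324 - 10×32
  ... = 3920×(-10) + 324×(121)
Scale by 1825847: one solution is (-18258470, 220927487). Reduce u mod 81: (64, 21767).
General: u = 64 + 81t, v = 21767 - 980t.
u ≥ 0 ⇒ t ≥ 0; v ≥ 0 ⇒ t ≤ 22. So t ∈ [0, 22]: 23 solutions.

23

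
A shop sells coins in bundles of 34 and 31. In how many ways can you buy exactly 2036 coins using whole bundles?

Need nonnegative integers with 34j + 31k = 2036.
gcd(34, 31) = 1, and 34·(-10) + 31·(11) = 1.
So (j₀, k₀) = (-20360, 22396); general j = -20360 + 31t, k = 22396 - 34t.
j ≥ 0 ⇒ t ≥ 657; k ≥ 0 ⇒ t ≤ 658. That's 2 values of t.

2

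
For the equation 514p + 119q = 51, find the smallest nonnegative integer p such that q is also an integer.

gcd(514, 119) = 1  (514 = 4·119 + 38, 119 = 3·38 + 5, 38 = 7·5 + 3, 5 = 1·3 + 2, 3 = 1·2 + 1, 2 = 2·1).
1 divides 51, so solutions exist.
Back-substituting, 514·(47) + 119·(-203) = 1.
Scale by 51/1 = 51: (p₀, q₀) = (2397, -10353).
General solution: p = 2397 + 119t, q = -10353 - 514t for integer t.
p ≥ 0: smallest is 2397 mod 119 = 17 (at t = -20), with q = -73.

17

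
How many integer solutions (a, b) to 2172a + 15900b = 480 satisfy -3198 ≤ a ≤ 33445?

28

gcd(15900, 2172):
  15900 = 7×2172 + 696
  2172 = 3×696 + 84
  696 = 8×84 + 24
  84 = 3×24 + 12
  24 = 2×12
so gcd(15900, 2172) = 12.
Back-substitute for Bézout coefficients:
  12 = 84 - 3×24
  ... = 2172×(571) + 15900×(-78)
Scale by 40: particular solution (22840, -3120); reduce a mod 1325: (315, -43).
General solution: a = 315 + 1325t, b = -43 - 181t for integer t.
-3198 ≤ 315 + 1325t ≤ 33445 gives t ∈ [-2, 25], which is 28 values.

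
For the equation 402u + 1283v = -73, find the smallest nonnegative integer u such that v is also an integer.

gcd(1283, 402):
  1283 = 3*402 + 77
  402 = 5*77 + 17
  77 = 4*17 + 9
  17 = 1*9 + 8
  9 = 1*8 + 1
  8 = 8*1
so gcd(1283, 402) = 1.
1 divides -73, so solutions exist.
Back-substitute for Bézout coefficients:
  1 = 9 - 1*8
  ... = 402*(-150) + 1283*(47)
Scale by -73/1 = -73: (u₀, v₀) = (10950, -3431).
General solution: u = 10950 + 1283t, v = -3431 - 402t for integer t.
u ≥ 0: smallest is 10950 mod 1283 = 686 (at t = -8), with v = -215.

686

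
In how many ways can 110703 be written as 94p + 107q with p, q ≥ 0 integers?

11

gcd(107, 94) = 1.
By Bézout, 94×(-33) + 107×(29) = 1.
One solution: (102, 945).
General: p = 102 + 107t, q = 945 - 94t.
p ≥ 0 ⇒ t ≥ 0; q ≥ 0 ⇒ t ≤ 10. So t ∈ [0, 10]: 11 solutions.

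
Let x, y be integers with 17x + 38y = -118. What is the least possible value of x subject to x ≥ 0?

2

gcd(38, 17):
  38 = 2*17 + 4
  17 = 4*4 + 1
  4 = 4*1
so gcd(38, 17) = 1.
1 divides -118, so solutions exist.
Back-substitute for Bézout coefficients:
  1 = 17 - 4*4
  ... = 17*(9) + 38*(-4)
Scale by -118/1 = -118: (x₀, y₀) = (-1062, 472).
General solution: x = -1062 + 38t, y = 472 - 17t for integer t.
x ≥ 0: smallest is -1062 mod 38 = 2 (at t = 28), with y = -4.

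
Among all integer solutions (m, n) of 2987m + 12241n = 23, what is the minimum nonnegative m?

10110

gcd(12241, 2987) = 1  (12241 = 4×2987 + 293, 2987 = 10×293 + 57, 293 = 5×57 + 8, 57 = 7×8 + 1, 8 = 8×1).
1 divides 23, so solutions exist.
Back-substituting, 2987×(1504) + 12241×(-367) = 1.
Scale by 23/1 = 23: (m₀, n₀) = (34592, -8441).
General solution: m = 34592 + 12241t, n = -8441 - 2987t for integer t.
m ≥ 0: smallest is 34592 mod 12241 = 10110 (at t = -2), with n = -2467.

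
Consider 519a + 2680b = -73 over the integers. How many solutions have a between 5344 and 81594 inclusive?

gcd(2680, 519):
  2680 = 5*519 + 85
  519 = 6*85 + 9
  85 = 9*9 + 4
  9 = 2*4 + 1
  4 = 4*1
so gcd(2680, 519) = 1.
Back-substitute for Bézout coefficients:
  1 = 9 - 2*4
  ... = 519*(599) + 2680*(-116)
Scale by -73: particular solution (-43727, 8468); reduce a mod 2680: (1833, -355).
General solution: a = 1833 + 2680t, b = -355 - 519t for integer t.
5344 ≤ 1833 + 2680t ≤ 81594 gives t ∈ [2, 29], which is 28 values.

28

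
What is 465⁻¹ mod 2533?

207

gcd(2533, 465) = 1  (2533 = 5*465 + 208, 465 = 2*208 + 49, 208 = 4*49 + 12, 49 = 4*12 + 1, 12 = 12*1).
Back-substituting, 465*(207) + 2533*(-38) = 1.
So 465*207 ≡ 1 (mod 2533), and 207 mod 2533 = 207.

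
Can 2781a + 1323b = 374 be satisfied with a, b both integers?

gcd(2781, 1323):
  2781 = 2*1323 + 135
  1323 = 9*135 + 108
  135 = 1*108 + 27
  108 = 4*27
so gcd(2781, 1323) = 27.
27 does not divide 374 (remainder 23), so no integer solutions.

no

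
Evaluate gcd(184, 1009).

gcd(1009, 184) = 1  (1009 = 5*184 + 89, 184 = 2*89 + 6, 89 = 14*6 + 5, 6 = 1*5 + 1, 5 = 5*1).

1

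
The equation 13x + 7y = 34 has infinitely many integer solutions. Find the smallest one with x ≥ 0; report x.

1

gcd(13, 7) = 1.
1 divides 34, so solutions exist.
By Bézout, 13·(-1) + 7·(2) = 1.
Scale by 34/1 = 34: (x₀, y₀) = (-34, 68).
General solution: x = -34 + 7t, y = 68 - 13t for integer t.
x ≥ 0: smallest is -34 mod 7 = 1 (at t = 5), with y = 3.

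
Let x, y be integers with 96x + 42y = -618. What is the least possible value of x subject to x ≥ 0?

gcd(96, 42) = 6.
6 divides -618, so solutions exist.
By Bézout, 96·(-3) + 42·(7) = 6.
Scale by -618/6 = -103: (x₀, y₀) = (309, -721).
General solution: x = 309 + 7t, y = -721 - 16t for integer t.
x ≥ 0: smallest is 309 mod 7 = 1 (at t = -44), with y = -17.

1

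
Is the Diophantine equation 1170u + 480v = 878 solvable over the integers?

no

gcd(1170, 480) = 30.
30 does not divide 878 (remainder 8), so no integer solutions.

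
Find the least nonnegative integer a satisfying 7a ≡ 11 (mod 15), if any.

gcd(15, 7) = 1.
1 divides 11, so solutions exist.
By Bézout, 7·(-2) + 15·(1) = 1.
So 7·(-2) ≡ 1 (mod 15); multiply by 11: a ≡ -22 (mod 15).
Smallest nonnegative: a = -22 mod 15 = 8.

8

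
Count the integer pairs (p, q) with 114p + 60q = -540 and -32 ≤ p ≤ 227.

gcd(114, 60) = 6  (114 = 1×60 + 54, 60 = 1×54 + 6, 54 = 9×6).
Back-substituting, 114×(-1) + 60×(2) = 6.
Scale by -90: particular solution (90, -180); reduce p mod 10: (0, -9).
General solution: p = 0 + 10t, q = -9 - 19t for integer t.
-32 ≤ 0 + 10t ≤ 227 gives t ∈ [-3, 22], which is 26 values.

26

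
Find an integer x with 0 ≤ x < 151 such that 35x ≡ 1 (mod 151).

gcd(151, 35) = 1.
By Bézout, 35·(-69) + 151·(16) = 1.
So 35·-69 ≡ 1 (mod 151), and -69 mod 151 = 82.

82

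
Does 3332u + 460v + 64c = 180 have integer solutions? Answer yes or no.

gcd(3332, 460) = 4  (3332 = 7*460 + 112, 460 = 4*112 + 12, 112 = 9*12 + 4, 12 = 3*4).
gcd(4, 64) = 4.
4 divides 180, so integer solutions exist.

yes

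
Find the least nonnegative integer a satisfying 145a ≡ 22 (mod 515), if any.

no solution

gcd(515, 145) = 5.
5 does not divide 22, so the congruence has no solution.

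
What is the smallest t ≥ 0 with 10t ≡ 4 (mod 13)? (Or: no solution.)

3

gcd(13, 10):
  13 = 1·10 + 3
  10 = 3·3 + 1
  3 = 3·1
so gcd(13, 10) = 1.
1 divides 4, so solutions exist.
Back-substitute for Bézout coefficients:
  1 = 10 - 3·3
  ... = 10·(4) + 13·(-3)
So 10·(4) ≡ 1 (mod 13); multiply by 4: t ≡ 16 (mod 13).
Smallest nonnegative: t = 16 mod 13 = 3.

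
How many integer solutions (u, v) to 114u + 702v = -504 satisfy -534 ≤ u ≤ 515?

gcd(702, 114):
  702 = 6×114 + 18
  114 = 6×18 + 6
  18 = 3×6
so gcd(702, 114) = 6.
Back-substitute for Bézout coefficients:
  6 = 114 - 6×18
  ... = 114×(37) + 702×(-6)
Scale by -84: particular solution (-3108, 504); reduce u mod 117: (51, -9).
General solution: u = 51 + 117t, v = -9 - 19t for integer t.
-534 ≤ 51 + 117t ≤ 515 gives t ∈ [-5, 3], which is 9 values.

9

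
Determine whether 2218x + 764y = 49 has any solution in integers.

no

gcd(2218, 764) = 2.
2 does not divide 49 (remainder 1), so no integer solutions.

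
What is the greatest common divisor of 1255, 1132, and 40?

1

gcd(1255, 1132):
  1255 = 1·1132 + 123
  1132 = 9·123 + 25
  123 = 4·25 + 23
  25 = 1·23 + 2
  23 = 11·2 + 1
  2 = 2·1
so gcd(1255, 1132) = 1.
gcd(1, 40) = 1.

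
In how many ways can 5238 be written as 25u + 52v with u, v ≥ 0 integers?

gcd(52, 25) = 1.
By Bézout, 25×(25) + 52×(-12) = 1.
One solution: (14, 94).
General: u = 14 + 52t, v = 94 - 25t.
u ≥ 0 ⇒ t ≥ 0; v ≥ 0 ⇒ t ≤ 3. So t ∈ [0, 3]: 4 solutions.

4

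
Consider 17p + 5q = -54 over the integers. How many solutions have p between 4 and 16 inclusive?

gcd(17, 5) = 1  (17 = 3*5 + 2, 5 = 2*2 + 1, 2 = 2*1).
Back-substituting, 17*(-2) + 5*(7) = 1.
Scale by -54: particular solution (108, -378); reduce p mod 5: (3, -21).
General solution: p = 3 + 5t, q = -21 - 17t for integer t.
4 ≤ 3 + 5t ≤ 16 gives t ∈ [1, 2], which is 2 values.

2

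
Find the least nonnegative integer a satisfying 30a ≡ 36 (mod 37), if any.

16

gcd(37, 30):
  37 = 1·30 + 7
  30 = 4·7 + 2
  7 = 3·2 + 1
  2 = 2·1
so gcd(37, 30) = 1.
1 divides 36, so solutions exist.
Back-substitute for Bézout coefficients:
  1 = 7 - 3·2
  ... = 30·(-16) + 37·(13)
So 30·(-16) ≡ 1 (mod 37); multiply by 36: a ≡ -576 (mod 37).
Smallest nonnegative: a = -576 mod 37 = 16.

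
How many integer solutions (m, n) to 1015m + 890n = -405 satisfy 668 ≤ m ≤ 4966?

gcd(1015, 890) = 5.
By Bézout, 1015·(57) + 890·(-65) = 5.
Particular solution: (11, -13).
General solution: m = 11 + 178t, n = -13 - 203t for integer t.
668 ≤ 11 + 178t ≤ 4966 gives t ∈ [4, 27], which is 24 values.

24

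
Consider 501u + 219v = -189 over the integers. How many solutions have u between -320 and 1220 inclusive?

gcd(501, 219) = 3.
By Bézout, 501*(7) + 219*(-16) = 3.
Particular solution: (70, -161).
General solution: u = 70 + 73t, v = -161 - 167t for integer t.
-320 ≤ 70 + 73t ≤ 1220 gives t ∈ [-5, 15], which is 21 values.

21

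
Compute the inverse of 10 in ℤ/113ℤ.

34

gcd(113, 10) = 1  (113 = 11*10 + 3, 10 = 3*3 + 1, 3 = 3*1).
Back-substituting, 10*(34) + 113*(-3) = 1.
So 10*34 ≡ 1 (mod 113), and 34 mod 113 = 34.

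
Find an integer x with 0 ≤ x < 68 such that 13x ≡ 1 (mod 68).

gcd(68, 13) = 1.
By Bézout, 13·(21) + 68·(-4) = 1.
So 13·21 ≡ 1 (mod 68), and 21 mod 68 = 21.

21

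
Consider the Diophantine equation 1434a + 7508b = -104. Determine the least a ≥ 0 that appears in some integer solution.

3178

gcd(7508, 1434):
  7508 = 5*1434 + 338
  1434 = 4*338 + 82
  338 = 4*82 + 10
  82 = 8*10 + 2
  10 = 5*2
so gcd(7508, 1434) = 2.
2 divides -104, so solutions exist.
Back-substitute for Bézout coefficients:
  2 = 82 - 8*10
  ... = 1434*(733) + 7508*(-140)
Scale by -104/2 = -52: (a₀, b₀) = (-38116, 7280).
General solution: a = -38116 + 3754t, b = 7280 - 717t for integer t.
a ≥ 0: smallest is -38116 mod 3754 = 3178 (at t = 11), with b = -607.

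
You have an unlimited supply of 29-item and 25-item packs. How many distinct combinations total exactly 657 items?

1

Need nonnegative integers with 29j + 25k = 657.
gcd(29, 25) = 1, and 29·(-6) + 25·(7) = 1.
So (j₀, k₀) = (-3942, 4599); general j = -3942 + 25t, k = 4599 - 29t.
j ≥ 0 ⇒ t ≥ 158; k ≥ 0 ⇒ t ≤ 158. That's 1 value of t.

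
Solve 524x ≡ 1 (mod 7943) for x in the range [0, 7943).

gcd(7943, 524) = 1  (7943 = 15·524 + 83, 524 = 6·83 + 26, 83 = 3·26 + 5, 26 = 5·5 + 1, 5 = 5·1).
Back-substituting, 524·(1531) + 7943·(-101) = 1.
So 524·1531 ≡ 1 (mod 7943), and 1531 mod 7943 = 1531.

1531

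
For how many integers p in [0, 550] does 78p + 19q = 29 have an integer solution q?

gcd(78, 19) = 1  (78 = 4*19 + 2, 19 = 9*2 + 1, 2 = 2*1).
Back-substituting, 78*(-9) + 19*(37) = 1.
Scale by 29: particular solution (-261, 1073); reduce p mod 19: (5, -19).
General solution: p = 5 + 19t, q = -19 - 78t for integer t.
0 ≤ 5 + 19t ≤ 550 gives t ∈ [0, 28], which is 29 values.

29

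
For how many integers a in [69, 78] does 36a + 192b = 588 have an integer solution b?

gcd(192, 36) = 12.
By Bézout, 36×(-5) + 192×(1) = 12.
Particular solution: (11, 1).
General solution: a = 11 + 16t, b = 1 - 3t for integer t.
69 ≤ 11 + 16t ≤ 78 gives t ∈ [4, 4], which is 1 value.

1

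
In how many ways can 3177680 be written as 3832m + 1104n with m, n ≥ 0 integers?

6

gcd(3832, 1104):
  3832 = 3×1104 + 520
  1104 = 2×520 + 64
  520 = 8×64 + 8
  64 = 8×8
so gcd(3832, 1104) = 8.
Back-substitute for Bézout coefficients:
  8 = 520 - 8×64
  ... = 3832×(17) + 1104×(-59)
Scale by 397210: one solution is (6752570, -23435390). Reduce m mod 138: (92, 2559).
General: m = 92 + 138t, n = 2559 - 479t.
m ≥ 0 ⇒ t ≥ 0; n ≥ 0 ⇒ t ≤ 5. So t ∈ [0, 5]: 6 solutions.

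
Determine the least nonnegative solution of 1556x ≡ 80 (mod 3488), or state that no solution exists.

148

gcd(3488, 1556) = 4.
4 divides 80, so solutions exist.
By Bézout, 1556×(269) + 3488×(-120) = 4.
So 1556×(269) ≡ 4 (mod 3488); multiply by 20: x ≡ 5380 (mod 872).
Smallest nonnegative: x = 5380 mod 872 = 148.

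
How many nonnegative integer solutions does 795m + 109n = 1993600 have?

23

gcd(795, 109) = 1.
By Bézout, 795·(-17) + 109·(124) = 1.
One solution: (61, 17845).
General: m = 61 + 109t, n = 17845 - 795t.
m ≥ 0 ⇒ t ≥ 0; n ≥ 0 ⇒ t ≤ 22. So t ∈ [0, 22]: 23 solutions.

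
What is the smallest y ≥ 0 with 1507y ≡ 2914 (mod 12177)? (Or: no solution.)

gcd(12177, 1507):
  12177 = 8×1507 + 121
  1507 = 12×121 + 55
  121 = 2×55 + 11
  55 = 5×11
so gcd(12177, 1507) = 11.
11 does not divide 2914, so the congruence has no solution.

no solution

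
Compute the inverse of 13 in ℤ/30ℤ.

gcd(30, 13) = 1.
By Bézout, 13*(7) + 30*(-3) = 1.
So 13*7 ≡ 1 (mod 30), and 7 mod 30 = 7.

7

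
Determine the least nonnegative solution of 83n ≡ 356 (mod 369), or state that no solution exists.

151

gcd(369, 83):
  369 = 4×83 + 37
  83 = 2×37 + 9
  37 = 4×9 + 1
  9 = 9×1
so gcd(369, 83) = 1.
1 divides 356, so solutions exist.
Back-substitute for Bézout coefficients:
  1 = 37 - 4×9
  ... = 83×(-40) + 369×(9)
So 83×(-40) ≡ 1 (mod 369); multiply by 356: n ≡ -14240 (mod 369).
Smallest nonnegative: n = -14240 mod 369 = 151.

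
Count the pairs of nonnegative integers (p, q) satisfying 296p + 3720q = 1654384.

gcd(3720, 296) = 8  (3720 = 12*296 + 168, 296 = 1*168 + 128, 168 = 1*128 + 40, 128 = 3*40 + 8, 40 = 5*8).
Back-substituting, 296*(88) + 3720*(-7) = 8.
Scale by 206798: one solution is (18198224, -1447586). Reduce p mod 465: (449, 409).
General: p = 449 + 465t, q = 409 - 37t.
p ≥ 0 ⇒ t ≥ 0; q ≥ 0 ⇒ t ≤ 11. So t ∈ [0, 11]: 12 solutions.

12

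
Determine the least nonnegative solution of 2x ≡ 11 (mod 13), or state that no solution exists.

gcd(13, 2) = 1.
1 divides 11, so solutions exist.
By Bézout, 2·(-6) + 13·(1) = 1.
So 2·(-6) ≡ 1 (mod 13); multiply by 11: x ≡ -66 (mod 13).
Smallest nonnegative: x = -66 mod 13 = 12.

12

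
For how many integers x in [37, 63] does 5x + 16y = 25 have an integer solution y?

gcd(16, 5) = 1.
By Bézout, 5·(-3) + 16·(1) = 1.
Particular solution: (5, 0).
General solution: x = 5 + 16t, y = 0 - 5t for integer t.
37 ≤ 5 + 16t ≤ 63 gives t ∈ [2, 3], which is 2 values.

2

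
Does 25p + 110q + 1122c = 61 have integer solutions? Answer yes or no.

yes

gcd(110, 25) = 5  (110 = 4×25 + 10, 25 = 2×10 + 5, 10 = 2×5).
gcd(5, 1122) = 1.
1 divides 61, so integer solutions exist.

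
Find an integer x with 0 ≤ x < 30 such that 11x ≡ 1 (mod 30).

gcd(30, 11) = 1.
By Bézout, 11×(11) + 30×(-4) = 1.
So 11×11 ≡ 1 (mod 30), and 11 mod 30 = 11.

11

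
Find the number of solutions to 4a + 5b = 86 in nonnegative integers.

gcd(5, 4):
  5 = 1*4 + 1
  4 = 4*1
so gcd(5, 4) = 1.
Back-substitute for Bézout coefficients:
  1 = 5 - 1*4
  ... = 4*(-1) + 5*(1)
Scale by 86: one solution is (-86, 86). Reduce a mod 5: (4, 14).
General: a = 4 + 5t, b = 14 - 4t.
a ≥ 0 ⇒ t ≥ 0; b ≥ 0 ⇒ t ≤ 3. So t ∈ [0, 3]: 4 solutions.

4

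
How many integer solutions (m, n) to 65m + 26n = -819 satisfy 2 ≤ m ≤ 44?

21

gcd(65, 26):
  65 = 2×26 + 13
  26 = 2×13
so gcd(65, 26) = 13.
Back-substitute for Bézout coefficients:
  13 = 65 - 2×26
  ... = 65×(1) + 26×(-2)
Scale by -63: particular solution (-63, 126); reduce m mod 2: (1, -34).
General solution: m = 1 + 2t, n = -34 - 5t for integer t.
2 ≤ 1 + 2t ≤ 44 gives t ∈ [1, 21], which is 21 values.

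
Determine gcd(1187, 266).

gcd(1187, 266) = 1  (1187 = 4*266 + 123, 266 = 2*123 + 20, 123 = 6*20 + 3, 20 = 6*3 + 2, 3 = 1*2 + 1, 2 = 2*1).

1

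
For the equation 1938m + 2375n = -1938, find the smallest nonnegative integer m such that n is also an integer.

gcd(2375, 1938) = 19.
19 divides -1938, so solutions exist.
By Bézout, 1938×(38) + 2375×(-31) = 19.
Scale by -1938/19 = -102: (m₀, n₀) = (-3876, 3162).
General solution: m = -3876 + 125t, n = 3162 - 102t for integer t.
m ≥ 0: smallest is -3876 mod 125 = 124 (at t = 32), with n = -102.

124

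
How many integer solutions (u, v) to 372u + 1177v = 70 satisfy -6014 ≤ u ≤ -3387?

2

gcd(1177, 372) = 1.
By Bézout, 372·(-193) + 1177·(61) = 1.
Particular solution: (614, -194).
General solution: u = 614 + 1177t, v = -194 - 372t for integer t.
-6014 ≤ 614 + 1177t ≤ -3387 gives t ∈ [-5, -4], which is 2 values.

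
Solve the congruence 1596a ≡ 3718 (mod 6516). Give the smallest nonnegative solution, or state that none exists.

no solution

gcd(6516, 1596):
  6516 = 4*1596 + 132
  1596 = 12*132 + 12
  132 = 11*12
so gcd(6516, 1596) = 12.
12 does not divide 3718, so the congruence has no solution.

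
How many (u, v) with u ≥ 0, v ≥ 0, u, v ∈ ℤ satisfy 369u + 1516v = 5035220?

gcd(1516, 369):
  1516 = 4×369 + 40
  369 = 9×40 + 9
  40 = 4×9 + 4
  9 = 2×4 + 1
  4 = 4×1
so gcd(1516, 369) = 1.
Back-substitute for Bézout coefficients:
  1 = 9 - 2×4
  ... = 369×(341) + 1516×(-83)
Scale by 5035220: one solution is (1717010020, -417923260). Reduce u mod 1516: (548, 3188).
General: u = 548 + 1516t, v = 3188 - 369t.
u ≥ 0 ⇒ t ≥ 0; v ≥ 0 ⇒ t ≤ 8. So t ∈ [0, 8]: 9 solutions.

9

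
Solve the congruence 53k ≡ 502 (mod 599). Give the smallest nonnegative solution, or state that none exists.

179

gcd(599, 53) = 1  (599 = 11×53 + 16, 53 = 3×16 + 5, 16 = 3×5 + 1, 5 = 5×1).
1 divides 502, so solutions exist.
Back-substituting, 53×(-113) + 599×(10) = 1.
So 53×(-113) ≡ 1 (mod 599); multiply by 502: k ≡ -56726 (mod 599).
Smallest nonnegative: k = -56726 mod 599 = 179.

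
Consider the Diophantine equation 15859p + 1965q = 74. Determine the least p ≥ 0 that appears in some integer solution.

566

gcd(15859, 1965) = 1  (15859 = 8·1965 + 139, 1965 = 14·139 + 19, 139 = 7·19 + 6, 19 = 3·6 + 1, 6 = 6·1).
1 divides 74, so solutions exist.
Back-substituting, 15859·(-311) + 1965·(2510) = 1.
Scale by 74/1 = 74: (p₀, q₀) = (-23014, 185740).
General solution: p = -23014 + 1965t, q = 185740 - 15859t for integer t.
p ≥ 0: smallest is -23014 mod 1965 = 566 (at t = 12), with q = -4568.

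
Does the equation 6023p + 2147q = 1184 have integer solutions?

no

gcd(6023, 2147) = 19  (6023 = 2*2147 + 1729, 2147 = 1*1729 + 418, 1729 = 4*418 + 57, 418 = 7*57 + 19, 57 = 3*19).
19 does not divide 1184 (remainder 6), so no integer solutions.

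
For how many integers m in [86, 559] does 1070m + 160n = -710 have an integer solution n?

gcd(1070, 160):
  1070 = 6·160 + 110
  160 = 1·110 + 50
  110 = 2·50 + 10
  50 = 5·10
so gcd(1070, 160) = 10.
Back-substitute for Bézout coefficients:
  10 = 110 - 2·50
  ... = 1070·(3) + 160·(-20)
Scale by -71: particular solution (-213, 1420); reduce m mod 16: (11, -78).
General solution: m = 11 + 16t, n = -78 - 107t for integer t.
86 ≤ 11 + 16t ≤ 559 gives t ∈ [5, 34], which is 30 values.

30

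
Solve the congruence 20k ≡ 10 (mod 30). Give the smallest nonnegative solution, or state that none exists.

2

gcd(30, 20):
  30 = 1*20 + 10
  20 = 2*10
so gcd(30, 20) = 10.
10 divides 10, so solutions exist.
Back-substitute for Bézout coefficients:
  10 = 30 - 1*20
  ... = 20*(-1) + 30*(1)
So 20*(-1) ≡ 10 (mod 30); multiply by 1: k ≡ -1 (mod 3).
Smallest nonnegative: k = -1 mod 3 = 2.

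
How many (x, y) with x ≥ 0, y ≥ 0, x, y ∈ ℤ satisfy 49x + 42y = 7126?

24

gcd(49, 42) = 7.
By Bézout, 49·(1) + 42·(-1) = 7.
One solution: (4, 165).
General: x = 4 + 6t, y = 165 - 7t.
x ≥ 0 ⇒ t ≥ 0; y ≥ 0 ⇒ t ≤ 23. So t ∈ [0, 23]: 24 solutions.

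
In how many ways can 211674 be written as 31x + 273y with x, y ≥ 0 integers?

gcd(273, 31) = 1.
By Bézout, 31*(-44) + 273*(5) = 1.
One solution: (12, 774).
General: x = 12 + 273t, y = 774 - 31t.
x ≥ 0 ⇒ t ≥ 0; y ≥ 0 ⇒ t ≤ 24. So t ∈ [0, 24]: 25 solutions.

25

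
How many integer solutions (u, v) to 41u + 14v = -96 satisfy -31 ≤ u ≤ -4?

2

gcd(41, 14) = 1  (41 = 2·14 + 13, 14 = 1·13 + 1, 13 = 13·1).
Back-substituting, 41·(-1) + 14·(3) = 1.
Scale by -96: particular solution (96, -288); reduce u mod 14: (12, -42).
General solution: u = 12 + 14t, v = -42 - 41t for integer t.
-31 ≤ 12 + 14t ≤ -4 gives t ∈ [-3, -2], which is 2 values.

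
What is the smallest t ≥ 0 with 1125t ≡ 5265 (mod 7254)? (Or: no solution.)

585

gcd(7254, 1125) = 9  (7254 = 6·1125 + 504, 1125 = 2·504 + 117, 504 = 4·117 + 36, 117 = 3·36 + 9, 36 = 4·9).
9 divides 5265, so solutions exist.
Back-substituting, 1125·(187) + 7254·(-29) = 9.
So 1125·(187) ≡ 9 (mod 7254); multiply by 585: t ≡ 109395 (mod 806).
Smallest nonnegative: t = 109395 mod 806 = 585.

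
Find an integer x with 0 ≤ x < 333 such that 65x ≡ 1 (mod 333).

gcd(333, 65) = 1.
By Bézout, 65×(41) + 333×(-8) = 1.
So 65×41 ≡ 1 (mod 333), and 41 mod 333 = 41.

41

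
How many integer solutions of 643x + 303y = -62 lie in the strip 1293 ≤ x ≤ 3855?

8

gcd(643, 303) = 1.
By Bézout, 643×(-131) + 303×(278) = 1.
Particular solution: (244, -518).
General solution: x = 244 + 303t, y = -518 - 643t for integer t.
1293 ≤ 244 + 303t ≤ 3855 gives t ∈ [4, 11], which is 8 values.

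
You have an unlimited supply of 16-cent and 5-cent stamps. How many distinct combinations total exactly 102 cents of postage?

1

Need nonnegative integers with 16j + 5k = 102.
gcd(16, 5) = 1, and 16·(1) + 5·(-3) = 1.
So (j₀, k₀) = (102, -306); general j = 102 + 5t, k = -306 - 16t.
j ≥ 0 ⇒ t ≥ -20; k ≥ 0 ⇒ t ≤ -20. That's 1 value of t.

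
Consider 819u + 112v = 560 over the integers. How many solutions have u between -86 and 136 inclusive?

14

gcd(819, 112) = 7  (819 = 7*112 + 35, 112 = 3*35 + 7, 35 = 5*7).
Back-substituting, 819*(-3) + 112*(22) = 7.
Scale by 80: particular solution (-240, 1760); reduce u mod 16: (0, 5).
General solution: u = 0 + 16t, v = 5 - 117t for integer t.
-86 ≤ 0 + 16t ≤ 136 gives t ∈ [-5, 8], which is 14 values.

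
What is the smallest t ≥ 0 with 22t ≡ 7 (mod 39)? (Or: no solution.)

34

gcd(39, 22) = 1.
1 divides 7, so solutions exist.
By Bézout, 22*(16) + 39*(-9) = 1.
So 22*(16) ≡ 1 (mod 39); multiply by 7: t ≡ 112 (mod 39).
Smallest nonnegative: t = 112 mod 39 = 34.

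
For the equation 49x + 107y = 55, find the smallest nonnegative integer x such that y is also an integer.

71

gcd(107, 49):
  107 = 2*49 + 9
  49 = 5*9 + 4
  9 = 2*4 + 1
  4 = 4*1
so gcd(107, 49) = 1.
1 divides 55, so solutions exist.
Back-substitute for Bézout coefficients:
  1 = 9 - 2*4
  ... = 49*(-24) + 107*(11)
Scale by 55/1 = 55: (x₀, y₀) = (-1320, 605).
General solution: x = -1320 + 107t, y = 605 - 49t for integer t.
x ≥ 0: smallest is -1320 mod 107 = 71 (at t = 13), with y = -32.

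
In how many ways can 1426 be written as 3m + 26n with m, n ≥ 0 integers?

18

gcd(26, 3) = 1.
By Bézout, 3×(9) + 26×(-1) = 1.
One solution: (16, 53).
General: m = 16 + 26t, n = 53 - 3t.
m ≥ 0 ⇒ t ≥ 0; n ≥ 0 ⇒ t ≤ 17. So t ∈ [0, 17]: 18 solutions.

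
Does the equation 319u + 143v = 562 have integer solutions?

no

gcd(319, 143):
  319 = 2·143 + 33
  143 = 4·33 + 11
  33 = 3·11
so gcd(319, 143) = 11.
11 does not divide 562 (remainder 1), so no integer solutions.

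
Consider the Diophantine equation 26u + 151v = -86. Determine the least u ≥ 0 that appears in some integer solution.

gcd(151, 26) = 1.
1 divides -86, so solutions exist.
By Bézout, 26×(-29) + 151×(5) = 1.
Scale by -86/1 = -86: (u₀, v₀) = (2494, -430).
General solution: u = 2494 + 151t, v = -430 - 26t for integer t.
u ≥ 0: smallest is 2494 mod 151 = 78 (at t = -16), with v = -14.

78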